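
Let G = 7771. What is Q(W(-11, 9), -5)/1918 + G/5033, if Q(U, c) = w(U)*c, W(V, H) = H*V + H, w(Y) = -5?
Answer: 306747/197006 ≈ 1.5570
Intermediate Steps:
W(V, H) = H + H*V
Q(U, c) = -5*c
Q(W(-11, 9), -5)/1918 + G/5033 = -5*(-5)/1918 + 7771/5033 = 25*(1/1918) + 7771*(1/5033) = 25/1918 + 7771/5033 = 306747/197006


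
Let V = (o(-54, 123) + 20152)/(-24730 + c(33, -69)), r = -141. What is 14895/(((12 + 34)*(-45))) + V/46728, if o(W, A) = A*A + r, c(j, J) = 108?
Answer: -47603662817/6615586692 ≈ -7.1957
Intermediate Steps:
o(W, A) = -141 + A**2 (o(W, A) = A*A - 141 = A**2 - 141 = -141 + A**2)
V = -17570/12311 (V = ((-141 + 123**2) + 20152)/(-24730 + 108) = ((-141 + 15129) + 20152)/(-24622) = (14988 + 20152)*(-1/24622) = 35140*(-1/24622) = -17570/12311 ≈ -1.4272)
14895/(((12 + 34)*(-45))) + V/46728 = 14895/(((12 + 34)*(-45))) - 17570/12311/46728 = 14895/((46*(-45))) - 17570/12311*1/46728 = 14895/(-2070) - 8785/287634204 = 14895*(-1/2070) - 8785/287634204 = -331/46 - 8785/287634204 = -47603662817/6615586692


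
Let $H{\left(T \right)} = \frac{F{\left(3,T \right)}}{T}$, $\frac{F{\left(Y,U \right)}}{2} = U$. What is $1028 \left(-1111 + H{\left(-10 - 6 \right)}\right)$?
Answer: $-1140052$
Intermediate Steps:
$F{\left(Y,U \right)} = 2 U$
$H{\left(T \right)} = 2$ ($H{\left(T \right)} = \frac{2 T}{T} = 2$)
$1028 \left(-1111 + H{\left(-10 - 6 \right)}\right) = 1028 \left(-1111 + 2\right) = 1028 \left(-1109\right) = -1140052$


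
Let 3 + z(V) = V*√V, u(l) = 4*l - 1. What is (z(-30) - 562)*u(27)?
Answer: -60455 - 3210*I*√30 ≈ -60455.0 - 17582.0*I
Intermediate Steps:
u(l) = -1 + 4*l
z(V) = -3 + V^(3/2) (z(V) = -3 + V*√V = -3 + V^(3/2))
(z(-30) - 562)*u(27) = ((-3 + (-30)^(3/2)) - 562)*(-1 + 4*27) = ((-3 - 30*I*√30) - 562)*(-1 + 108) = (-565 - 30*I*√30)*107 = -60455 - 3210*I*√30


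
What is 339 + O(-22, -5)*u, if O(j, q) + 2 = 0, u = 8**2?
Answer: 211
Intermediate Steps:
u = 64
O(j, q) = -2 (O(j, q) = -2 + 0 = -2)
339 + O(-22, -5)*u = 339 - 2*64 = 339 - 128 = 211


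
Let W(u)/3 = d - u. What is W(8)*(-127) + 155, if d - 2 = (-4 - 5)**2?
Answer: -28420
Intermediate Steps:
d = 83 (d = 2 + (-4 - 5)**2 = 2 + (-9)**2 = 2 + 81 = 83)
W(u) = 249 - 3*u (W(u) = 3*(83 - u) = 249 - 3*u)
W(8)*(-127) + 155 = (249 - 3*8)*(-127) + 155 = (249 - 24)*(-127) + 155 = 225*(-127) + 155 = -28575 + 155 = -28420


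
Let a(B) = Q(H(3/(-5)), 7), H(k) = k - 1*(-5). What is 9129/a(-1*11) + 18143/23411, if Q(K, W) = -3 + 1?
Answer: -213682733/46822 ≈ -4563.7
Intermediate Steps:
H(k) = 5 + k (H(k) = k + 5 = 5 + k)
Q(K, W) = -2
a(B) = -2
9129/a(-1*11) + 18143/23411 = 9129/(-2) + 18143/23411 = 9129*(-½) + 18143*(1/23411) = -9129/2 + 18143/23411 = -213682733/46822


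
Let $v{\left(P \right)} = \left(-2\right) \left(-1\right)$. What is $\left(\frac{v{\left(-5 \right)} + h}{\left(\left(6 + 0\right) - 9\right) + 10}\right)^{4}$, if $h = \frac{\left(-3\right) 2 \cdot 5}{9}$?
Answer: $\frac{256}{194481} \approx 0.0013163$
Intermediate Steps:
$v{\left(P \right)} = 2$
$h = - \frac{10}{3}$ ($h = \left(-6\right) 5 \cdot \frac{1}{9} = \left(-30\right) \frac{1}{9} = - \frac{10}{3} \approx -3.3333$)
$\left(\frac{v{\left(-5 \right)} + h}{\left(\left(6 + 0\right) - 9\right) + 10}\right)^{4} = \left(\frac{2 - \frac{10}{3}}{\left(\left(6 + 0\right) - 9\right) + 10}\right)^{4} = \left(- \frac{4}{3 \left(\left(6 - 9\right) + 10\right)}\right)^{4} = \left(- \frac{4}{3 \left(-3 + 10\right)}\right)^{4} = \left(- \frac{4}{3 \cdot 7}\right)^{4} = \left(\left(- \frac{4}{3}\right) \frac{1}{7}\right)^{4} = \left(- \frac{4}{21}\right)^{4} = \frac{256}{194481}$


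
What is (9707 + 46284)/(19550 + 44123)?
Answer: 55991/63673 ≈ 0.87935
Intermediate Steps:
(9707 + 46284)/(19550 + 44123) = 55991/63673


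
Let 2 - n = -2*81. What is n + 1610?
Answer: 1774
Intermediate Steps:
n = 164 (n = 2 - (-2)*81 = 2 - 1*(-162) = 2 + 162 = 164)
n + 1610 = 164 + 1610 = 1774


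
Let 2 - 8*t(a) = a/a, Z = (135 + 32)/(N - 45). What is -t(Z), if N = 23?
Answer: -1/8 ≈ -0.12500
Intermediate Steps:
Z = -167/22 (Z = (135 + 32)/(23 - 45) = 167/(-22) = 167*(-1/22) = -167/22 ≈ -7.5909)
t(a) = 1/8 (t(a) = 1/4 - a/(8*a) = 1/4 - 1/8*1 = 1/4 - 1/8 = 1/8)
-t(Z) = -1*1/8 = -1/8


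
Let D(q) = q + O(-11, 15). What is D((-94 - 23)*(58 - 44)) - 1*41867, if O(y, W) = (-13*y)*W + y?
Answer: -41371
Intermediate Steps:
O(y, W) = y - 13*W*y (O(y, W) = -13*W*y + y = y - 13*W*y)
D(q) = 2134 + q (D(q) = q - 11*(1 - 13*15) = q - 11*(1 - 195) = q - 11*(-194) = q + 2134 = 2134 + q)
D((-94 - 23)*(58 - 44)) - 1*41867 = (2134 + (-94 - 23)*(58 - 44)) - 1*41867 = (2134 - 117*14) - 41867 = (2134 - 1638) - 41867 = 496 - 41867 = -41371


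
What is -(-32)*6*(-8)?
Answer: -1536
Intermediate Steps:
-(-32)*6*(-8) = -16*(-12)*(-8) = 192*(-8) = -1536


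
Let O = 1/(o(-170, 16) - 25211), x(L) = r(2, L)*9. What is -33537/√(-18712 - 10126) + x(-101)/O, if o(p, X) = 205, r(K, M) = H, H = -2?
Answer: 450108 + 33537*I*√28838/28838 ≈ 4.5011e+5 + 197.49*I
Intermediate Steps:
r(K, M) = -2
x(L) = -18 (x(L) = -2*9 = -18)
O = -1/25006 (O = 1/(205 - 25211) = 1/(-25006) = -1/25006 ≈ -3.9990e-5)
-33537/√(-18712 - 10126) + x(-101)/O = -33537/√(-18712 - 10126) - 18/(-1/25006) = -33537*(-I*√28838/28838) - 18*(-25006) = -33537*(-I*√28838/28838) + 450108 = -(-33537)*I*√28838/28838 + 450108 = 33537*I*√28838/28838 + 450108 = 450108 + 33537*I*√28838/28838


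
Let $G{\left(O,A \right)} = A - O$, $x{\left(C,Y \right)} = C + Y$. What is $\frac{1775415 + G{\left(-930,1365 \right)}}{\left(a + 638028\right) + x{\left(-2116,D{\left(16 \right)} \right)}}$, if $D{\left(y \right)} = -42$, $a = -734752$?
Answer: $- \frac{888855}{49441} \approx -17.978$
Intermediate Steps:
$\frac{1775415 + G{\left(-930,1365 \right)}}{\left(a + 638028\right) + x{\left(-2116,D{\left(16 \right)} \right)}} = \frac{1775415 + \left(1365 - -930\right)}{\left(-734752 + 638028\right) - 2158} = \frac{1775415 + \left(1365 + 930\right)}{-96724 - 2158} = \frac{1775415 + 2295}{-98882} = 1777710 \left(- \frac{1}{98882}\right) = - \frac{888855}{49441}$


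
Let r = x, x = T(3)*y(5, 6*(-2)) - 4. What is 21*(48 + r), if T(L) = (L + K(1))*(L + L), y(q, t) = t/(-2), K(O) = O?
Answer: 3948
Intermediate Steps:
y(q, t) = -t/2 (y(q, t) = t*(-½) = -t/2)
T(L) = 2*L*(1 + L) (T(L) = (L + 1)*(L + L) = (1 + L)*(2*L) = 2*L*(1 + L))
x = 140 (x = (2*3*(1 + 3))*(-3*(-2)) - 4 = (2*3*4)*(-½*(-12)) - 4 = 24*6 - 4 = 144 - 4 = 140)
r = 140
21*(48 + r) = 21*(48 + 140) = 21*188 = 3948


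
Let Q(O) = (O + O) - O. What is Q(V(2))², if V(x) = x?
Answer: 4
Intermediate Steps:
Q(O) = O (Q(O) = 2*O - O = O)
Q(V(2))² = 2² = 4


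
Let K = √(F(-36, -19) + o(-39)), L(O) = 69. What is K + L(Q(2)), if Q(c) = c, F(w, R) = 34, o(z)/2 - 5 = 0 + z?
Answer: 69 + I*√34 ≈ 69.0 + 5.831*I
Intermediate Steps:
o(z) = 10 + 2*z (o(z) = 10 + 2*(0 + z) = 10 + 2*z)
K = I*√34 (K = √(34 + (10 + 2*(-39))) = √(34 + (10 - 78)) = √(34 - 68) = √(-34) = I*√34 ≈ 5.8309*I)
K + L(Q(2)) = I*√34 + 69 = 69 + I*√34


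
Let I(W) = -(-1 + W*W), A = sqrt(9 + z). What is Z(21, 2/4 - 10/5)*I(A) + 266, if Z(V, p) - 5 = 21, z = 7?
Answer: -124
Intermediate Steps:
Z(V, p) = 26 (Z(V, p) = 5 + 21 = 26)
A = 4 (A = sqrt(9 + 7) = sqrt(16) = 4)
I(W) = 1 - W**2 (I(W) = -(-1 + W**2) = 1 - W**2)
Z(21, 2/4 - 10/5)*I(A) + 266 = 26*(1 - 1*4**2) + 266 = 26*(1 - 1*16) + 266 = 26*(1 - 16) + 266 = 26*(-15) + 266 = -390 + 266 = -124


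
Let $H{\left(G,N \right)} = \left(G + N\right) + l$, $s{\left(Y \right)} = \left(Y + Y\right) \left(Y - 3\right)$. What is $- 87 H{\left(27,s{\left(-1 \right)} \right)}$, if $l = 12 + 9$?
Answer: $-4872$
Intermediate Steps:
$s{\left(Y \right)} = 2 Y \left(-3 + Y\right)$
$l = 21$
$H{\left(G,N \right)} = 21 + G + N$ ($H{\left(G,N \right)} = \left(G + N\right) + 21 = 21 + G + N$)
$- 87 H{\left(27,s{\left(-1 \right)} \right)} = - 87 \left(21 + 27 + 2 \left(-1\right) \left(-3 - 1\right)\right) = - 87 \left(21 + 27 + 2 \left(-1\right) \left(-4\right)\right) = - 87 \left(21 + 27 + 8\right) = \left(-87\right) 56 = -4872$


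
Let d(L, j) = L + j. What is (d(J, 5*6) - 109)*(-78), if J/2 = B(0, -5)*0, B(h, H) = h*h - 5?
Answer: 6162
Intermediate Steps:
B(h, H) = -5 + h² (B(h, H) = h² - 5 = -5 + h²)
J = 0 (J = 2*((-5 + 0²)*0) = 2*((-5 + 0)*0) = 2*(-5*0) = 2*0 = 0)
(d(J, 5*6) - 109)*(-78) = ((0 + 5*6) - 109)*(-78) = ((0 + 30) - 109)*(-78) = (30 - 109)*(-78) = -79*(-78) = 6162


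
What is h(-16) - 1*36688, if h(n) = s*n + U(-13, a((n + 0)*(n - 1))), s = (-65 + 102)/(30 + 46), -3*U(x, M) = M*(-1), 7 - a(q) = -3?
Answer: -2091470/57 ≈ -36692.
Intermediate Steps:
a(q) = 10 (a(q) = 7 - 1*(-3) = 7 + 3 = 10)
U(x, M) = M/3 (U(x, M) = -M*(-1)/3 = -(-1)*M/3 = M/3)
s = 37/76 ≈ 0.48684
h(n) = 10/3 + 37*n/76 (h(n) = 37*n/76 + (1/3)*10 = 37*n/76 + 10/3 = 10/3 + 37*n/76)
h(-16) - 1*36688 = (10/3 + (37/76)*(-16)) - 1*36688 = (10/3 - 148/19) - 36688 = -254/57 - 36688 = -2091470/57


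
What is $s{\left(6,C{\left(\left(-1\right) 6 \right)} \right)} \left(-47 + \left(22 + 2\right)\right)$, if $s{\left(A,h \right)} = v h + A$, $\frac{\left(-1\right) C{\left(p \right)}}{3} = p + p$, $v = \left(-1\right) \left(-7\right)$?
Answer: $-5934$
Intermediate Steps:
$v = 7$
$C{\left(p \right)} = - 6 p$ ($C{\left(p \right)} = - 3 \left(p + p\right) = - 3 \cdot 2 p = - 6 p$)
$s{\left(A,h \right)} = A + 7 h$ ($s{\left(A,h \right)} = 7 h + A = A + 7 h$)
$s{\left(6,C{\left(\left(-1\right) 6 \right)} \right)} \left(-47 + \left(22 + 2\right)\right) = \left(6 + 7 \left(- 6 \left(\left(-1\right) 6\right)\right)\right) \left(-47 + \left(22 + 2\right)\right) = \left(6 + 7 \left(\left(-6\right) \left(-6\right)\right)\right) \left(-47 + 24\right) = \left(6 + 7 \cdot 36\right) \left(-23\right) = \left(6 + 252\right) \left(-23\right) = 258 \left(-23\right) = -5934$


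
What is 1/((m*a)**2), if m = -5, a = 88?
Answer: 1/193600 ≈ 5.1653e-6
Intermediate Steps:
1/((m*a)**2) = 1/((-5*88)**2) = 1/((-440)**2) = 1/193600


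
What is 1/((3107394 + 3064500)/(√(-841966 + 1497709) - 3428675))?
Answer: -3428675/6171894 + √655743/6171894 ≈ -0.55540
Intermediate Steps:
1/((3107394 + 3064500)/(√(-841966 + 1497709) - 3428675)) = 1/(6171894/(√655743 - 3428675)) = 1/(6171894/(-3428675 + √655743)) = -3428675/6171894 + √655743/6171894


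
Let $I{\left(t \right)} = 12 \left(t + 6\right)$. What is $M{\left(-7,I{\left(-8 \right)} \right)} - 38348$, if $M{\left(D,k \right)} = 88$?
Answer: $-38260$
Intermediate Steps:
$I{\left(t \right)} = 72 + 12 t$ ($I{\left(t \right)} = 12 \left(6 + t\right) = 72 + 12 t$)
$M{\left(-7,I{\left(-8 \right)} \right)} - 38348 = 88 - 38348 = -38260$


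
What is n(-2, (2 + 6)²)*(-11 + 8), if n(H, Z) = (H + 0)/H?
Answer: -3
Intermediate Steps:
n(H, Z) = 1 (n(H, Z) = H/H = 1)
n(-2, (2 + 6)²)*(-11 + 8) = 1*(-11 + 8) = 1*(-3) = -3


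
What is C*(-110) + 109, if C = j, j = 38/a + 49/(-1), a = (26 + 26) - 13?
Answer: 210281/39 ≈ 5391.8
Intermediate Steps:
a = 39 (a = 52 - 13 = 39)
j = -1873/39 (j = 38/39 + 49/(-1) = 38*(1/39) + 49*(-1) = 38/39 - 49 = -1873/39 ≈ -48.026)
C = -1873/39 ≈ -48.026
C*(-110) + 109 = -1873/39*(-110) + 109 = 206030/39 + 109 = 210281/39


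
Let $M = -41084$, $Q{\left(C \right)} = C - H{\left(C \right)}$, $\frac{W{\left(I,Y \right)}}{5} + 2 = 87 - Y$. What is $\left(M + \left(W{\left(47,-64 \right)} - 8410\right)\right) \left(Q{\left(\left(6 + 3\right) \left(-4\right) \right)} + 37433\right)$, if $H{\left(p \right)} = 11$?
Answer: $-1822530114$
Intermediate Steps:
$W{\left(I,Y \right)} = 425 - 5 Y$ ($W{\left(I,Y \right)} = -10 + 5 \left(87 - Y\right) = -10 - \left(-435 + 5 Y\right) = 425 - 5 Y$)
$Q{\left(C \right)} = -11 + C$ ($Q{\left(C \right)} = C - 11 = -11 + C$)
$\left(M + \left(W{\left(47,-64 \right)} - 8410\right)\right) \left(Q{\left(\left(6 + 3\right) \left(-4\right) \right)} + 37433\right) = \left(-41084 + \left(\left(425 - -320\right) - 8410\right)\right) \left(\left(-11 + \left(6 + 3\right) \left(-4\right)\right) + 37433\right) = \left(-41084 + \left(\left(425 + 320\right) - 8410\right)\right) \left(\left(-11 + 9 \left(-4\right)\right) + 37433\right) = \left(-41084 + \left(745 - 8410\right)\right) \left(\left(-11 - 36\right) + 37433\right) = \left(-41084 - 7665\right) \left(-47 + 37433\right) = \left(-48749\right) 37386 = -1822530114$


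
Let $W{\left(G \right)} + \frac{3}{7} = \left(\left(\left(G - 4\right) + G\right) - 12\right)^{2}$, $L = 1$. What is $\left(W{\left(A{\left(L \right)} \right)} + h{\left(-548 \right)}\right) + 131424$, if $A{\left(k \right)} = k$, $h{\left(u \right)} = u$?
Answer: $\frac{917501}{7} \approx 1.3107 \cdot 10^{5}$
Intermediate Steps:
$W{\left(G \right)} = - \frac{3}{7} + \left(-16 + 2 G\right)^{2}$ ($W{\left(G \right)} = - \frac{3}{7} + \left(\left(\left(G - 4\right) + G\right) - 12\right)^{2} = - \frac{3}{7} + \left(\left(\left(-4 + G\right) + G\right) - 12\right)^{2} = - \frac{3}{7} + \left(\left(-4 + 2 G\right) - 12\right)^{2} = - \frac{3}{7} + \left(-16 + 2 G\right)^{2}$)
$\left(W{\left(A{\left(L \right)} \right)} + h{\left(-548 \right)}\right) + 131424 = \left(\left(- \frac{3}{7} + 4 \left(-8 + 1\right)^{2}\right) - 548\right) + 131424 = \left(\left(- \frac{3}{7} + 4 \left(-7\right)^{2}\right) - 548\right) + 131424 = \left(\left(- \frac{3}{7} + 4 \cdot 49\right) - 548\right) + 131424 = \left(\left(- \frac{3}{7} + 196\right) - 548\right) + 131424 = \left(\frac{1369}{7} - 548\right) + 131424 = - \frac{2467}{7} + 131424 = \frac{917501}{7}$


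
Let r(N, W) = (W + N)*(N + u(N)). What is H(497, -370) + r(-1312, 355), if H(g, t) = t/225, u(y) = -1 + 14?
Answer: 55941361/45 ≈ 1.2431e+6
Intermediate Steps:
u(y) = 13
r(N, W) = (13 + N)*(N + W) (r(N, W) = (W + N)*(N + 13) = (N + W)*(13 + N) = (13 + N)*(N + W))
H(g, t) = t/225 (H(g, t) = t*(1/225) = t/225)
H(497, -370) + r(-1312, 355) = (1/225)*(-370) + ((-1312)² + 13*(-1312) + 13*355 - 1312*355) = -74/45 + (1721344 - 17056 + 4615 - 465760) = -74/45 + 1243143 = 55941361/45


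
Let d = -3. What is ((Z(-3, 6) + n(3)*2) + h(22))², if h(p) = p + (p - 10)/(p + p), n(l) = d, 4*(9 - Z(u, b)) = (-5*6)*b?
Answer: 597529/121 ≈ 4938.3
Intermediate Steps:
Z(u, b) = 9 + 15*b/2 (Z(u, b) = 9 - (-5*6)*b/4 = 9 - (-15)*b/2 = 9 + 15*b/2)
n(l) = -3
h(p) = p + (-10 + p)/(2*p) (h(p) = p + (-10 + p)/((2*p)) = p + (-10 + p)*(1/(2*p)) = p + (-10 + p)/(2*p))
((Z(-3, 6) + n(3)*2) + h(22))² = (((9 + (15/2)*6) - 3*2) + (½ + 22 - 5/22))² = (((9 + 45) - 6) + (½ + 22 - 5*1/22))² = ((54 - 6) + (½ + 22 - 5/22))² = (48 + 245/11)² = (773/11)² = 597529/121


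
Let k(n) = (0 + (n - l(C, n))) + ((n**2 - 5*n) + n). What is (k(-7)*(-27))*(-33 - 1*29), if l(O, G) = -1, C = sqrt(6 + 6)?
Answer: 118854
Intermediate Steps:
C = 2*sqrt(3) (C = sqrt(12) = 2*sqrt(3) ≈ 3.4641)
k(n) = 1 + n**2 - 3*n (k(n) = (0 + (n - 1*(-1))) + ((n**2 - 5*n) + n) = (0 + (n + 1)) + (n**2 - 4*n) = (0 + (1 + n)) + (n**2 - 4*n) = (1 + n) + (n**2 - 4*n) = 1 + n**2 - 3*n)
(k(-7)*(-27))*(-33 - 1*29) = ((1 + (-7)**2 - 3*(-7))*(-27))*(-33 - 1*29) = ((1 + 49 + 21)*(-27))*(-33 - 29) = (71*(-27))*(-62) = -1917*(-62) = 118854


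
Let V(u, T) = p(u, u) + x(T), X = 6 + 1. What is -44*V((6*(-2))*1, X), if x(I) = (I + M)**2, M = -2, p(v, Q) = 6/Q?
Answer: -1078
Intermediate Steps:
X = 7
x(I) = (-2 + I)**2 (x(I) = (I - 2)**2 = (-2 + I)**2)
V(u, T) = (-2 + T)**2 + 6/u (V(u, T) = 6/u + (-2 + T)**2 = (-2 + T)**2 + 6/u)
-44*V((6*(-2))*1, X) = -44*((-2 + 7)**2 + 6/(((6*(-2))*1))) = -44*(5**2 + 6/((-12*1))) = -44*(25 + 6/(-12)) = -44*(25 + 6*(-1/12)) = -44*(25 - 1/2) = -44*49/2 = -1078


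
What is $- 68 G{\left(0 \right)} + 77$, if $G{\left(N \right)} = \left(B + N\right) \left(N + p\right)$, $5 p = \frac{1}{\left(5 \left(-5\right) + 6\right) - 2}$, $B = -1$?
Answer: $\frac{8017}{105} \approx 76.352$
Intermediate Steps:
$p = - \frac{1}{105}$ ($p = \frac{1}{5 \left(\left(5 \left(-5\right) + 6\right) - 2\right)} = \frac{1}{5 \left(\left(-25 + 6\right) - 2\right)} = \frac{1}{5 \left(-19 - 2\right)} = \frac{1}{5 \left(-21\right)} = \frac{1}{5} \left(- \frac{1}{21}\right) = - \frac{1}{105} \approx -0.0095238$)
$G{\left(N \right)} = \left(-1 + N\right) \left(- \frac{1}{105} + N\right)$ ($G{\left(N \right)} = \left(-1 + N\right) \left(N - \frac{1}{105}\right) = \left(-1 + N\right) \left(- \frac{1}{105} + N\right)$)
$- 68 G{\left(0 \right)} + 77 = - 68 \left(\frac{1}{105} + 0^{2} - 0\right) + 77 = - 68 \left(\frac{1}{105} + 0 + 0\right) + 77 = \left(-68\right) \frac{1}{105} + 77 = - \frac{68}{105} + 77 = \frac{8017}{105}$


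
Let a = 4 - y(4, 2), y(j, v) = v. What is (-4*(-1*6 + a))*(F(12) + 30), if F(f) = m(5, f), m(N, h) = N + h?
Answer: 752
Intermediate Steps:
F(f) = 5 + f
a = 2 (a = 4 - 1*2 = 4 - 2 = 2)
(-4*(-1*6 + a))*(F(12) + 30) = (-4*(-1*6 + 2))*((5 + 12) + 30) = (-4*(-6 + 2))*(17 + 30) = -4*(-4)*47 = 16*47 = 752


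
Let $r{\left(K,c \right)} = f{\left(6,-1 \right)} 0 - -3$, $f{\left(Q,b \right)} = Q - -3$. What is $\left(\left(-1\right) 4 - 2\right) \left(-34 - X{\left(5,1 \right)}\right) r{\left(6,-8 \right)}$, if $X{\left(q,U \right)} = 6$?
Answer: $720$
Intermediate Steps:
$f{\left(Q,b \right)} = 3 + Q$ ($f{\left(Q,b \right)} = Q + 3 = 3 + Q$)
$r{\left(K,c \right)} = 3$ ($r{\left(K,c \right)} = \left(3 + 6\right) 0 - -3 = 9 \cdot 0 + 3 = 0 + 3 = 3$)
$\left(\left(-1\right) 4 - 2\right) \left(-34 - X{\left(5,1 \right)}\right) r{\left(6,-8 \right)} = \left(\left(-1\right) 4 - 2\right) \left(-34 - 6\right) 3 = \left(-4 - 2\right) \left(-34 - 6\right) 3 = \left(-6\right) \left(-40\right) 3 = 240 \cdot 3 = 720$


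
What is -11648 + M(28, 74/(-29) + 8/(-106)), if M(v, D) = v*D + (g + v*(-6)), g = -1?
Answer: -18275793/1537 ≈ -11891.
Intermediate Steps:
M(v, D) = -1 - 6*v + D*v (M(v, D) = v*D + (-1 + v*(-6)) = D*v + (-1 - 6*v) = -1 - 6*v + D*v)
-11648 + M(28, 74/(-29) + 8/(-106)) = -11648 + (-1 - 6*28 + (74/(-29) + 8/(-106))*28) = -11648 + (-1 - 168 + (74*(-1/29) + 8*(-1/106))*28) = -11648 + (-1 - 168 + (-74/29 - 4/53)*28) = -11648 + (-1 - 168 - 4038/1537*28) = -11648 + (-1 - 168 - 113064/1537) = -11648 - 372817/1537 = -18275793/1537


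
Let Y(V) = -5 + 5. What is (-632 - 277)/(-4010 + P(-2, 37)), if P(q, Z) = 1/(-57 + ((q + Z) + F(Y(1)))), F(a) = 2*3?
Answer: 1616/7129 ≈ 0.22668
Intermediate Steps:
Y(V) = 0
F(a) = 6
P(q, Z) = 1/(-51 + Z + q) (P(q, Z) = 1/(-57 + ((q + Z) + 6)) = 1/(-57 + ((Z + q) + 6)) = 1/(-57 + (6 + Z + q)) = 1/(-51 + Z + q))
(-632 - 277)/(-4010 + P(-2, 37)) = (-632 - 277)/(-4010 + 1/(-51 + 37 - 2)) = -909/(-4010 + 1/(-16)) = -909/(-4010 - 1/16) = -909/(-64161/16) = -909*(-16/64161) = 1616/7129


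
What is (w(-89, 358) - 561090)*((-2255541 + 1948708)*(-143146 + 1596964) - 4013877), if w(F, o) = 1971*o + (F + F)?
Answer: -64392131900318850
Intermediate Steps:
w(F, o) = 2*F + 1971*o (w(F, o) = 1971*o + 2*F = 2*F + 1971*o)
(w(-89, 358) - 561090)*((-2255541 + 1948708)*(-143146 + 1596964) - 4013877) = ((2*(-89) + 1971*358) - 561090)*((-2255541 + 1948708)*(-143146 + 1596964) - 4013877) = ((-178 + 705618) - 561090)*(-306833*1453818 - 4013877) = (705440 - 561090)*(-446079338394 - 4013877) = 144350*(-446083352271) = -64392131900318850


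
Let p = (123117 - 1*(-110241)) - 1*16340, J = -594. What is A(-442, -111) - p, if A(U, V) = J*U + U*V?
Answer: 94592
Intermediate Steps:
A(U, V) = -594*U + U*V
p = 217018 (p = (123117 + 110241) - 16340 = 233358 - 16340 = 217018)
A(-442, -111) - p = -442*(-594 - 111) - 1*217018 = -442*(-705) - 217018 = 311610 - 217018 = 94592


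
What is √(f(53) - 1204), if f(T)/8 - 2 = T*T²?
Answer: 2*√297457 ≈ 1090.8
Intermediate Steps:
f(T) = 16 + 8*T³ (f(T) = 16 + 8*(T*T²) = 16 + 8*T³)
√(f(53) - 1204) = √((16 + 8*53³) - 1204) = √((16 + 8*148877) - 1204) = √((16 + 1191016) - 1204) = √(1191032 - 1204) = √1189828 = 2*√297457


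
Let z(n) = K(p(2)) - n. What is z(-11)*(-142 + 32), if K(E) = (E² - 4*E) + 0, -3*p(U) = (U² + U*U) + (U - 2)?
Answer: -28490/9 ≈ -3165.6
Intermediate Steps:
p(U) = ⅔ - 2*U²/3 - U/3 (p(U) = -((U² + U*U) + (U - 2))/3 = -((U² + U²) + (-2 + U))/3 = -(2*U² + (-2 + U))/3 = -(-2 + U + 2*U²)/3 = ⅔ - 2*U²/3 - U/3)
K(E) = E² - 4*E
z(n) = 160/9 - n (z(n) = (⅔ - ⅔*2² - ⅓*2)*(-4 + (⅔ - ⅔*2² - ⅓*2)) - n = (⅔ - ⅔*4 - ⅔)*(-4 + (⅔ - ⅔*4 - ⅔)) - n = (⅔ - 8/3 - ⅔)*(-4 + (⅔ - 8/3 - ⅔)) - n = -8*(-4 - 8/3)/3 - n = -8/3*(-20/3) - n = 160/9 - n)
z(-11)*(-142 + 32) = (160/9 - 1*(-11))*(-142 + 32) = (160/9 + 11)*(-110) = (259/9)*(-110) = -28490/9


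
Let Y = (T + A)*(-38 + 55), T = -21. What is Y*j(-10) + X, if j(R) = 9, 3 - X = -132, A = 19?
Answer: -171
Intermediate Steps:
X = 135 (X = 3 - 1*(-132) = 3 + 132 = 135)
Y = -34 (Y = (-21 + 19)*(-38 + 55) = -2*17 = -34)
Y*j(-10) + X = -34*9 + 135 = -306 + 135 = -171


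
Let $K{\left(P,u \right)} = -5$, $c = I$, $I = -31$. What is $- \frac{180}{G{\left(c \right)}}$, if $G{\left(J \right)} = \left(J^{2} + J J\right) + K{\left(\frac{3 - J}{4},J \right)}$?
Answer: $- \frac{20}{213} \approx -0.093897$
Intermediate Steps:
$c = -31$
$G{\left(J \right)} = -5 + 2 J^{2}$ ($G{\left(J \right)} = \left(J^{2} + J J\right) - 5 = \left(J^{2} + J^{2}\right) - 5 = 2 J^{2} - 5 = -5 + 2 J^{2}$)
$- \frac{180}{G{\left(c \right)}} = - \frac{180}{-5 + 2 \left(-31\right)^{2}} = - \frac{180}{-5 + 2 \cdot 961} = - \frac{180}{-5 + 1922} = - \frac{180}{1917} = \left(-180\right) \frac{1}{1917} = - \frac{20}{213}$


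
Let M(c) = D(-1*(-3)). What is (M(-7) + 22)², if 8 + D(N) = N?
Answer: 289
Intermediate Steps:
D(N) = -8 + N
M(c) = -5 (M(c) = -8 - 1*(-3) = -8 + 3 = -5)
(M(-7) + 22)² = (-5 + 22)² = 17² = 289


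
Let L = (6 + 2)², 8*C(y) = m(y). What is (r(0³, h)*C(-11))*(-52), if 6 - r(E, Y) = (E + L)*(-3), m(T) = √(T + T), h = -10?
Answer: -1287*I*√22 ≈ -6036.6*I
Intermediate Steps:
m(T) = √2*√T (m(T) = √(2*T) = √2*√T)
C(y) = √2*√y/8 (C(y) = (√2*√y)/8 = √2*√y/8)
L = 64 (L = 8² = 64)
r(E, Y) = 198 + 3*E (r(E, Y) = 6 - (E + 64)*(-3) = 6 - (64 + E)*(-3) = 6 - (-192 - 3*E) = 6 + (192 + 3*E) = 198 + 3*E)
(r(0³, h)*C(-11))*(-52) = ((198 + 3*0³)*(√2*√(-11)/8))*(-52) = ((198 + 3*0)*(√2*(I*√11)/8))*(-52) = ((198 + 0)*(I*√22/8))*(-52) = (198*(I*√22/8))*(-52) = (99*I*√22/4)*(-52) = -1287*I*√22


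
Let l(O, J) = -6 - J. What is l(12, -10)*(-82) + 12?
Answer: -316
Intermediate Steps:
l(12, -10)*(-82) + 12 = (-6 - 1*(-10))*(-82) + 12 = (-6 + 10)*(-82) + 12 = 4*(-82) + 12 = -328 + 12 = -316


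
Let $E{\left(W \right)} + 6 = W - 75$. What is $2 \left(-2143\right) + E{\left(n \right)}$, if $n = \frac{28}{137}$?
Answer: $- \frac{598251}{137} \approx -4366.8$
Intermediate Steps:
$n = \frac{28}{137}$ ($n = 28 \cdot \frac{1}{137} = \frac{28}{137} \approx 0.20438$)
$E{\left(W \right)} = -81 + W$ ($E{\left(W \right)} = -6 + \left(W - 75\right) = -6 + \left(-75 + W\right) = -81 + W$)
$2 \left(-2143\right) + E{\left(n \right)} = 2 \left(-2143\right) + \left(-81 + \frac{28}{137}\right) = -4286 - \frac{11069}{137} = - \frac{598251}{137}$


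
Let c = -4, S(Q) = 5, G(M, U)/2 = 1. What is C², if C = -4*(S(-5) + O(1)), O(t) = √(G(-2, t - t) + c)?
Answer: 368 + 160*I*√2 ≈ 368.0 + 226.27*I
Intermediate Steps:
G(M, U) = 2 (G(M, U) = 2*1 = 2)
O(t) = I*√2 (O(t) = √(2 - 4) = √(-2) = I*√2)
C = -20 - 4*I*√2 (C = -4*(5 + I*√2) = -20 - 4*I*√2 ≈ -20.0 - 5.6569*I)
C² = (-20 - 4*I*√2)²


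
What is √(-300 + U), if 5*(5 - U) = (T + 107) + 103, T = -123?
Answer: I*√7810/5 ≈ 17.675*I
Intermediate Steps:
U = -62/5 (U = 5 - ((-123 + 107) + 103)/5 = 5 - (-16 + 103)/5 = 5 - ⅕*87 = 5 - 87/5 = -62/5 ≈ -12.400)
√(-300 + U) = √(-300 - 62/5) = √(-1562/5) = I*√7810/5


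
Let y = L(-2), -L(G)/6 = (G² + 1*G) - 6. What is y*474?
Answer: 11376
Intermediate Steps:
L(G) = 36 - 6*G - 6*G² (L(G) = -6*((G² + 1*G) - 6) = -6*((G² + G) - 6) = -6*((G + G²) - 6) = -6*(-6 + G + G²) = 36 - 6*G - 6*G²)
y = 24 (y = 36 - 6*(-2) - 6*(-2)² = 36 + 12 - 6*4 = 36 + 12 - 24 = 24)
y*474 = 24*474 = 11376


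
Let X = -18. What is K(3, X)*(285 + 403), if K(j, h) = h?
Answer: -12384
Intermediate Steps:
K(3, X)*(285 + 403) = -18*(285 + 403) = -18*688 = -12384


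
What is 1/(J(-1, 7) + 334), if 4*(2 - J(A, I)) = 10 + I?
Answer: 4/1327 ≈ 0.0030143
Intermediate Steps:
J(A, I) = -½ - I/4 (J(A, I) = 2 - (10 + I)/4 = 2 + (-5/2 - I/4) = -½ - I/4)
1/(J(-1, 7) + 334) = 1/((-½ - ¼*7) + 334) = 1/((-½ - 7/4) + 334) = 1/(-9/4 + 334) = 1/(1327/4) = 4/1327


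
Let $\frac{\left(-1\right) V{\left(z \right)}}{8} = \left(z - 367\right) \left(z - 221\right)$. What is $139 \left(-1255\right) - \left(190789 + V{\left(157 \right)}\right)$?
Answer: $-257714$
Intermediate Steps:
$V{\left(z \right)} = - 8 \left(-367 + z\right) \left(-221 + z\right)$ ($V{\left(z \right)} = - 8 \left(z - 367\right) \left(z - 221\right) = - 8 \left(-367 + z\right) \left(-221 + z\right)$)
$139 \left(-1255\right) - \left(190789 + V{\left(157 \right)}\right) = 139 \left(-1255\right) - \left(-458067 - 197192 + 738528\right) = -174445 - \left(280461 - 197192\right) = -174445 - 83269 = -257714$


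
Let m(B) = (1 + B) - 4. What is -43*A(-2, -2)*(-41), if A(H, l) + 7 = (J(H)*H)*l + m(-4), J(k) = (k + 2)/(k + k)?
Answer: -24682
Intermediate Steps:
m(B) = -3 + B
J(k) = (2 + k)/(2*k) (J(k) = (2 + k)/((2*k)) = (2 + k)*(1/(2*k)) = (2 + k)/(2*k))
A(H, l) = -14 + l*(1 + H/2) (A(H, l) = -7 + ((((2 + H)/(2*H))*H)*l + (-3 - 4)) = -7 + ((1 + H/2)*l - 7) = -7 + (l*(1 + H/2) - 7) = -7 + (-7 + l*(1 + H/2)) = -14 + l*(1 + H/2))
-43*A(-2, -2)*(-41) = -43*(-14 + (½)*(-2)*(2 - 2))*(-41) = -43*(-14 + (½)*(-2)*0)*(-41) = -43*(-14 + 0)*(-41) = -43*(-14)*(-41) = 602*(-41) = -24682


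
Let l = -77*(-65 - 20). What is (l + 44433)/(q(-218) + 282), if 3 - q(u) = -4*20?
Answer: 50978/365 ≈ 139.67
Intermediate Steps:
q(u) = 83 (q(u) = 3 - (-4)*20 = 3 - 1*(-80) = 3 + 80 = 83)
l = 6545 (l = -77*(-85) = 6545)
(l + 44433)/(q(-218) + 282) = (6545 + 44433)/(83 + 282) = 50978/365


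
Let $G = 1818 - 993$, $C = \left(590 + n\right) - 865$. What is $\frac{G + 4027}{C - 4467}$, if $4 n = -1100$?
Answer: $- \frac{4852}{5017} \approx -0.96711$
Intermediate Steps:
$n = -275$ ($n = \frac{1}{4} \left(-1100\right) = -275$)
$C = -550$ ($C = \left(590 - 275\right) - 865 = 315 - 865 = -550$)
$G = 825$
$\frac{G + 4027}{C - 4467} = \frac{825 + 4027}{-550 - 4467} = \frac{4852}{-5017} = 4852 \left(- \frac{1}{5017}\right) = - \frac{4852}{5017}$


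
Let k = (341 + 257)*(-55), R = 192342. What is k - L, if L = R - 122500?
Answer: -102732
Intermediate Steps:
L = 69842 (L = 192342 - 122500 = 69842)
k = -32890 (k = 598*(-55) = -32890)
k - L = -32890 - 1*69842 = -32890 - 69842 = -102732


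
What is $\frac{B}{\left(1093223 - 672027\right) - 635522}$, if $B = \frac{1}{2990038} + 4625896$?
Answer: $- \frac{13831604824049}{640842884388} \approx -21.583$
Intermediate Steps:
$B = \frac{13831604824049}{2990038}$ ($B = \frac{1}{2990038} + 4625896 = \frac{13831604824049}{2990038} \approx 4.6259 \cdot 10^{6}$)
$\frac{B}{\left(1093223 - 672027\right) - 635522} = \frac{13831604824049}{2990038 \left(\left(1093223 - 672027\right) - 635522\right)} = \frac{13831604824049}{2990038 \left(421196 - 635522\right)} = \frac{13831604824049}{2990038 \left(-214326\right)} = \frac{13831604824049}{2990038} \left(- \frac{1}{214326}\right) = - \frac{13831604824049}{640842884388}$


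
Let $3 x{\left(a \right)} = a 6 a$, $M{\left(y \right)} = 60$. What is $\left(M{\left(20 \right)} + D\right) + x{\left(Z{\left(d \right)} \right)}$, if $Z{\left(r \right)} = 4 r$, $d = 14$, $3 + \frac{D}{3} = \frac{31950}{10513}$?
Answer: $\frac{66569549}{10513} \approx 6332.1$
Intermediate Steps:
$D = \frac{1233}{10513}$ ($D = -9 + 3 \cdot \frac{31950}{10513} = -9 + \frac{95850}{10513} = \frac{1233}{10513} \approx 0.11728$)
$x{\left(a \right)} = 2 a^{2}$ ($x{\left(a \right)} = \frac{a 6 a}{3} = \frac{6 a a}{3} = \frac{6 a^{2}}{3} = 2 a^{2}$)
$\left(M{\left(20 \right)} + D\right) + x{\left(Z{\left(d \right)} \right)} = \left(60 + \frac{1233}{10513}\right) + 2 \left(4 \cdot 14\right)^{2} = \frac{632013}{10513} + 2 \cdot 56^{2} = \frac{632013}{10513} + 2 \cdot 3136 = \frac{632013}{10513} + 6272 = \frac{66569549}{10513}$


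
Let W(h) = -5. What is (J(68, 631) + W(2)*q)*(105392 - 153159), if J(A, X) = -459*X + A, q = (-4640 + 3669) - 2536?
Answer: 12993865942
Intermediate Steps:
q = -3507 (q = -971 - 2536 = -3507)
J(A, X) = A - 459*X
(J(68, 631) + W(2)*q)*(105392 - 153159) = ((68 - 459*631) - 5*(-3507))*(105392 - 153159) = ((68 - 289629) + 17535)*(-47767) = (-289561 + 17535)*(-47767) = -272026*(-47767) = 12993865942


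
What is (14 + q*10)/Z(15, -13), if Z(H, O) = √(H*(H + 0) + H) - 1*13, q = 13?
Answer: 1872/71 + 576*√15/71 ≈ 57.786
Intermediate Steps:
Z(H, O) = -13 + √(H + H²) (Z(H, O) = √(H*H + H) - 13 = √(H² + H) - 13 = √(H + H²) - 13 = -13 + √(H + H²))
(14 + q*10)/Z(15, -13) = (14 + 13*10)/(-13 + √(15*(1 + 15))) = (14 + 130)/(-13 + √(15*16)) = 144/(-13 + √240) = 144/(-13 + 4*√15)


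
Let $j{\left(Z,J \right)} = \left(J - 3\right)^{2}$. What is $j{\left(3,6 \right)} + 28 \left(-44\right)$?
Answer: $-1223$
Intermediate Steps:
$j{\left(Z,J \right)} = \left(-3 + J\right)^{2}$
$j{\left(3,6 \right)} + 28 \left(-44\right) = \left(-3 + 6\right)^{2} + 28 \left(-44\right) = 3^{2} - 1232 = 9 - 1232 = -1223$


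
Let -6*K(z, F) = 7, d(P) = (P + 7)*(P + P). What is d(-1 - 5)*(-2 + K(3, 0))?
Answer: 38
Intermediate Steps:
d(P) = 2*P*(7 + P) (d(P) = (7 + P)*(2*P) = 2*P*(7 + P))
K(z, F) = -7/6 (K(z, F) = -⅙*7 = -7/6)
d(-1 - 5)*(-2 + K(3, 0)) = (2*(-1 - 5)*(7 + (-1 - 5)))*(-2 - 7/6) = (2*(-6)*(7 - 6))*(-19/6) = (2*(-6)*1)*(-19/6) = -12*(-19/6) = 38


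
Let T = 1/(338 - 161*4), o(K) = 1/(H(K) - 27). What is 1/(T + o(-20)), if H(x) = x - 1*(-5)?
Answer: -1071/29 ≈ -36.931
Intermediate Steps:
H(x) = 5 + x (H(x) = x + 5 = 5 + x)
o(K) = 1/(-22 + K) (o(K) = 1/((5 + K) - 27) = 1/(-22 + K))
T = -1/306 (T = 1/(338 - 644) = 1/(-306) = -1/306 ≈ -0.0032680)
1/(T + o(-20)) = 1/(-1/306 + 1/(-22 - 20)) = 1/(-1/306 + 1/(-42)) = 1/(-1/306 - 1/42) = 1/(-29/1071) = -1071/29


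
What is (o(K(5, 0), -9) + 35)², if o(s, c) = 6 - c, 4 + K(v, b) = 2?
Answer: 2500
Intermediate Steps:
K(v, b) = -2 (K(v, b) = -4 + 2 = -2)
(o(K(5, 0), -9) + 35)² = ((6 - 1*(-9)) + 35)² = ((6 + 9) + 35)² = (15 + 35)² = 50² = 2500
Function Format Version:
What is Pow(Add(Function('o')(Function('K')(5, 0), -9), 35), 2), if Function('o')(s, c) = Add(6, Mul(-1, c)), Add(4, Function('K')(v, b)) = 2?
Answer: 2500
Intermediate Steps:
Function('K')(v, b) = -2 (Function('K')(v, b) = Add(-4, 2) = -2)
Pow(Add(Function('o')(Function('K')(5, 0), -9), 35), 2) = Pow(Add(Add(6, Mul(-1, -9)), 35), 2) = Pow(Add(Add(6, 9), 35), 2) = Pow(Add(15, 35), 2) = Pow(50, 2) = 2500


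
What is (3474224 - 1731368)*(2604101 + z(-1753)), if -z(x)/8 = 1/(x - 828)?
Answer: 11714057062331784/2581 ≈ 4.5386e+12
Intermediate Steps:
z(x) = -8/(-828 + x) (z(x) = -8/(x - 828) = -8/(-828 + x))
(3474224 - 1731368)*(2604101 + z(-1753)) = (3474224 - 1731368)*(2604101 - 8/(-828 - 1753)) = 1742856*(2604101 - 8/(-2581)) = 1742856*(2604101 - 8*(-1/2581)) = 1742856*(2604101 + 8/2581) = 1742856*(6721184689/2581) = 11714057062331784/2581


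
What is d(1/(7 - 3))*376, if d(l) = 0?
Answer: 0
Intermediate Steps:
d(1/(7 - 3))*376 = 0*376 = 0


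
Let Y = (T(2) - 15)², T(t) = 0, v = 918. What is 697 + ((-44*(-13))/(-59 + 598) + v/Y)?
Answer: 860123/1225 ≈ 702.14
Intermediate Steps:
Y = 225 (Y = (0 - 15)² = (-15)² = 225)
697 + ((-44*(-13))/(-59 + 598) + v/Y) = 697 + ((-44*(-13))/(-59 + 598) + 918/225) = 697 + (572/539 + 918*(1/225)) = 697 + (572*(1/539) + 102/25) = 697 + (52/49 + 102/25) = 697 + 6298/1225 = 860123/1225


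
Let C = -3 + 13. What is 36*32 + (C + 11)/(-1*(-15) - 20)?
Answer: 5739/5 ≈ 1147.8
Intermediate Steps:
C = 10
36*32 + (C + 11)/(-1*(-15) - 20) = 36*32 + (10 + 11)/(-1*(-15) - 20) = 1152 + 21/(15 - 20) = 1152 + 21/(-5) = 1152 + 21*(-⅕) = 1152 - 21/5 = 5739/5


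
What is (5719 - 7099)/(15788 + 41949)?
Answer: -1380/57737 ≈ -0.023901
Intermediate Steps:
(5719 - 7099)/(15788 + 41949) = -1380/57737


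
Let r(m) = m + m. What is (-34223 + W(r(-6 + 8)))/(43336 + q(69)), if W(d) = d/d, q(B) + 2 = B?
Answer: -34222/43403 ≈ -0.78847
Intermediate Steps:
q(B) = -2 + B
r(m) = 2*m
W(d) = 1
(-34223 + W(r(-6 + 8)))/(43336 + q(69)) = (-34223 + 1)/(43336 + (-2 + 69)) = -34222/(43336 + 67) = -34222/43403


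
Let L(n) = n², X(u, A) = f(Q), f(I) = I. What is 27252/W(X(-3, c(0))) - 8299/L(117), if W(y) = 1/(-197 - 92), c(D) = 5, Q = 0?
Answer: -107812217791/13689 ≈ -7.8758e+6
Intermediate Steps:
X(u, A) = 0
W(y) = -1/289 (W(y) = 1/(-289) = -1/289)
27252/W(X(-3, c(0))) - 8299/L(117) = 27252/(-1/289) - 8299/(117²) = 27252*(-289) - 8299/13689 = -7875828 - 8299*1/13689 = -7875828 - 8299/13689 = -107812217791/13689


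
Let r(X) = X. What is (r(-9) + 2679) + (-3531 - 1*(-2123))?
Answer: 1262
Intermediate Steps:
(r(-9) + 2679) + (-3531 - 1*(-2123)) = (-9 + 2679) + (-3531 - 1*(-2123)) = 2670 + (-3531 + 2123) = 2670 - 1408 = 1262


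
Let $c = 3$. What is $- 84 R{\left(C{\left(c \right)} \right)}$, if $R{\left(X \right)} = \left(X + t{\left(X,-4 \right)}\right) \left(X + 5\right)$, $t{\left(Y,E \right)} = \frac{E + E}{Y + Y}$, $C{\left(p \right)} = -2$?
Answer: $0$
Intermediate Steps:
$t{\left(Y,E \right)} = \frac{E}{Y}$ ($t{\left(Y,E \right)} = \frac{2 E}{2 Y} = 2 E \frac{1}{2 Y} = \frac{E}{Y}$)
$R{\left(X \right)} = \left(5 + X\right) \left(X - \frac{4}{X}\right)$ ($R{\left(X \right)} = \left(X - \frac{4}{X}\right) \left(X + 5\right) = \left(X - \frac{4}{X}\right) \left(5 + X\right) = \left(5 + X\right) \left(X - \frac{4}{X}\right)$)
$- 84 R{\left(C{\left(c \right)} \right)} = - 84 \left(-4 + \left(-2\right)^{2} - \frac{20}{-2} + 5 \left(-2\right)\right) = - 84 \left(-4 + 4 - -10 - 10\right) = - 84 \left(-4 + 4 + 10 - 10\right) = \left(-84\right) 0 = 0$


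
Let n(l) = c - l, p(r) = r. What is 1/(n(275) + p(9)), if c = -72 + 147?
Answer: -1/191 ≈ -0.0052356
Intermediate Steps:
c = 75
n(l) = 75 - l
1/(n(275) + p(9)) = 1/((75 - 1*275) + 9) = 1/((75 - 275) + 9) = 1/(-200 + 9) = 1/(-191) = -1/191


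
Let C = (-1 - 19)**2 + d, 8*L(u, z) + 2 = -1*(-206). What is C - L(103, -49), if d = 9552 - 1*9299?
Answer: 1255/2 ≈ 627.50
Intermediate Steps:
d = 253 (d = 9552 - 9299 = 253)
L(u, z) = 51/2 (L(u, z) = -1/4 + (-1*(-206))/8 = -1/4 + (1/8)*206 = -1/4 + 103/4 = 51/2)
C = 653 (C = (-1 - 19)**2 + 253 = (-20)**2 + 253 = 400 + 253 = 653)
C - L(103, -49) = 653 - 1*51/2 = 653 - 51/2 = 1255/2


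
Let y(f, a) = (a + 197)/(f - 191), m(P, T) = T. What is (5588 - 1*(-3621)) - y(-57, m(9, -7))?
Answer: 1142011/124 ≈ 9209.8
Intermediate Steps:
y(f, a) = (197 + a)/(-191 + f)
(5588 - 1*(-3621)) - y(-57, m(9, -7)) = (5588 - 1*(-3621)) - (197 - 7)/(-191 - 57) = (5588 + 3621) - 190/(-248) = 9209 - (-1)*190/248 = 9209 - 1*(-95/124) = 9209 + 95/124 = 1142011/124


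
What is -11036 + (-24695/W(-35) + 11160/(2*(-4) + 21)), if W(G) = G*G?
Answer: -32479667/3185 ≈ -10198.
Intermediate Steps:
W(G) = G²
-11036 + (-24695/W(-35) + 11160/(2*(-4) + 21)) = -11036 + (-24695/((-35)²) + 11160/(2*(-4) + 21)) = -11036 + (-24695/1225 + 11160/(-8 + 21)) = -11036 + (-24695*1/1225 + 11160/13) = -11036 + (-4939/245 + 11160*(1/13)) = -11036 + (-4939/245 + 11160/13) = -11036 + 2669993/3185 = -32479667/3185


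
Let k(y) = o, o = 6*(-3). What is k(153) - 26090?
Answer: -26108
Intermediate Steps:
o = -18
k(y) = -18
k(153) - 26090 = -18 - 26090 = -26108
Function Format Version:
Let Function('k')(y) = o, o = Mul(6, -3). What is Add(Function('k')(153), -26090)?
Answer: -26108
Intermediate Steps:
o = -18
Function('k')(y) = -18
Add(Function('k')(153), -26090) = Add(-18, -26090) = -26108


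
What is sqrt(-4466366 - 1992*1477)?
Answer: 5*I*sqrt(296342) ≈ 2721.9*I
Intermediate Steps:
sqrt(-4466366 - 1992*1477) = sqrt(-4466366 - 2942184) = sqrt(-7408550) = 5*I*sqrt(296342)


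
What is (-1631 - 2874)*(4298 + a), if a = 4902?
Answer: -41446000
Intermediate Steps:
(-1631 - 2874)*(4298 + a) = (-1631 - 2874)*(4298 + 4902) = -4505*9200 = -41446000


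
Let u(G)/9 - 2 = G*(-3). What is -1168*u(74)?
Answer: 2312640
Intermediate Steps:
u(G) = 18 - 27*G (u(G) = 18 + 9*(G*(-3)) = 18 + 9*(-3*G) = 18 - 27*G)
-1168*u(74) = -1168*(18 - 27*74) = -1168*(18 - 1998) = -1168*(-1980) = 2312640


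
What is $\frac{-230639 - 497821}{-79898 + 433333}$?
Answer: $- \frac{145692}{70687} \approx -2.0611$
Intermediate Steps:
$\frac{-230639 - 497821}{-79898 + 433333} = - \frac{728460}{353435} = \left(-728460\right) \frac{1}{353435} = - \frac{145692}{70687}$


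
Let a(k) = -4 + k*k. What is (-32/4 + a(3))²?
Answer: 9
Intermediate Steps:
a(k) = -4 + k²
(-32/4 + a(3))² = (-32/4 + (-4 + 3²))² = (-32*¼ + (-4 + 9))² = (-8 + 5)² = (-3)² = 9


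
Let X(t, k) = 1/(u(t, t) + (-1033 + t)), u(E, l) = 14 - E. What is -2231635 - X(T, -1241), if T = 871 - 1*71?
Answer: -2274036064/1019 ≈ -2.2316e+6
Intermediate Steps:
T = 800 (T = 871 - 71 = 800)
X(t, k) = -1/1019 (X(t, k) = 1/((14 - t) + (-1033 + t)) = 1/(-1019) = -1/1019)
-2231635 - X(T, -1241) = -2231635 - 1*(-1/1019) = -2231635 + 1/1019 = -2274036064/1019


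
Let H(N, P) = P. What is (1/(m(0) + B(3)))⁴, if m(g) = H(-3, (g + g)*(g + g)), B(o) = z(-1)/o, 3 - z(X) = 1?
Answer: 81/16 ≈ 5.0625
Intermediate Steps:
z(X) = 2 (z(X) = 3 - 1*1 = 3 - 1 = 2)
B(o) = 2/o
m(g) = 4*g² (m(g) = (g + g)*(g + g) = (2*g)*(2*g) = 4*g²)
(1/(m(0) + B(3)))⁴ = (1/(4*0² + 2/3))⁴ = (1/(4*0 + 2*(⅓)))⁴ = (1/(0 + ⅔))⁴ = (1/(⅔))⁴ = (3/2)⁴ = 81/16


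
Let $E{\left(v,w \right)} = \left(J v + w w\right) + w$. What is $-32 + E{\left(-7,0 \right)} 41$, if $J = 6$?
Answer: $-1754$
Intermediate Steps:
$E{\left(v,w \right)} = w + w^{2} + 6 v$ ($E{\left(v,w \right)} = \left(6 v + w w\right) + w = \left(6 v + w^{2}\right) + w = \left(w^{2} + 6 v\right) + w = w + w^{2} + 6 v$)
$-32 + E{\left(-7,0 \right)} 41 = -32 + \left(0 + 0^{2} + 6 \left(-7\right)\right) 41 = -32 + \left(0 + 0 - 42\right) 41 = -32 - 1722 = -1754$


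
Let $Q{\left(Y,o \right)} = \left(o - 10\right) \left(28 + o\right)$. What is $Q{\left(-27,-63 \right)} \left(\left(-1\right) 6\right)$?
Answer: $-15330$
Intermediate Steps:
$Q{\left(Y,o \right)} = \left(-10 + o\right) \left(28 + o\right)$
$Q{\left(-27,-63 \right)} \left(\left(-1\right) 6\right) = \left(-280 + \left(-63\right)^{2} + 18 \left(-63\right)\right) \left(\left(-1\right) 6\right) = \left(-280 + 3969 - 1134\right) \left(-6\right) = 2555 \left(-6\right) = -15330$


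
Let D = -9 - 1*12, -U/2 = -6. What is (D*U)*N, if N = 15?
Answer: -3780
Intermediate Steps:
U = 12 (U = -2*(-6) = 12)
D = -21 (D = -9 - 12 = -21)
(D*U)*N = -21*12*15 = -252*15 = -3780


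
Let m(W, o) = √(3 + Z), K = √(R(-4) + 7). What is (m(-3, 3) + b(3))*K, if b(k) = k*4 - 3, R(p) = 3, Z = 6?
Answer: 12*√10 ≈ 37.947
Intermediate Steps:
b(k) = -3 + 4*k (b(k) = 4*k - 3 = -3 + 4*k)
K = √10 (K = √(3 + 7) = √10 ≈ 3.1623)
m(W, o) = 3 (m(W, o) = √(3 + 6) = √9 = 3)
(m(-3, 3) + b(3))*K = (3 + (-3 + 4*3))*√10 = (3 + (-3 + 12))*√10 = (3 + 9)*√10 = 12*√10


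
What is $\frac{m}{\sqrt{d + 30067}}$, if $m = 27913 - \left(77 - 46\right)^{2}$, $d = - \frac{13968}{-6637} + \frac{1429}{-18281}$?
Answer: $\frac{13476 \sqrt{442652477129656899398}}{1824152475767} \approx 155.43$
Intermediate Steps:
$d = \frac{245864735}{121330997}$ ($d = \left(-13968\right) \left(- \frac{1}{6637}\right) + 1429 \left(- \frac{1}{18281}\right) = \frac{13968}{6637} - \frac{1429}{18281} = \frac{245864735}{121330997} \approx 2.0264$)
$m = 26952$ ($m = 27913 - 31^{2} = 27913 - 961 = 26952$)
$\frac{m}{\sqrt{d + 30067}} = \frac{26952}{\sqrt{\frac{245864735}{121330997} + 30067}} = \frac{26952}{\sqrt{\frac{3648304951534}{121330997}}} = \frac{26952}{\frac{1}{121330997} \sqrt{442652477129656899398}} = 26952 \frac{\sqrt{442652477129656899398}}{3648304951534} = \frac{13476 \sqrt{442652477129656899398}}{1824152475767}$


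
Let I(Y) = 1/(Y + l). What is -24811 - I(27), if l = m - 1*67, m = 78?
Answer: -942819/38 ≈ -24811.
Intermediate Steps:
l = 11 (l = 78 - 1*67 = 78 - 67 = 11)
I(Y) = 1/(11 + Y) (I(Y) = 1/(Y + 11) = 1/(11 + Y))
-24811 - I(27) = -24811 - 1/(11 + 27) = -24811 - 1/38 = -942819/38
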